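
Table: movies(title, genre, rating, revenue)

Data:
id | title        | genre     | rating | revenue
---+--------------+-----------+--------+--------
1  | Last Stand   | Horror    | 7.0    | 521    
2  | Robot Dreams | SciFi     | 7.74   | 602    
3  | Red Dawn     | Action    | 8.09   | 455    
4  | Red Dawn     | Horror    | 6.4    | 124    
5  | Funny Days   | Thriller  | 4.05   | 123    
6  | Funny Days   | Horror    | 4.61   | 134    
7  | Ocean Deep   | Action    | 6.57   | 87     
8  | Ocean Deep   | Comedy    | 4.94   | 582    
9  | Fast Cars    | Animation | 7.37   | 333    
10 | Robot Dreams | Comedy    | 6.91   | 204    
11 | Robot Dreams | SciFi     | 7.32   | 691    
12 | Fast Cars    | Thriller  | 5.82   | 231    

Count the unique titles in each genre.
SELECT genre, COUNT(DISTINCT title)
FROM movies
GROUP BY genre

Result:
  Action: 2 distinct
  Animation: 1 distinct
  Comedy: 2 distinct
  Horror: 3 distinct
  SciFi: 1 distinct
  Thriller: 2 distinct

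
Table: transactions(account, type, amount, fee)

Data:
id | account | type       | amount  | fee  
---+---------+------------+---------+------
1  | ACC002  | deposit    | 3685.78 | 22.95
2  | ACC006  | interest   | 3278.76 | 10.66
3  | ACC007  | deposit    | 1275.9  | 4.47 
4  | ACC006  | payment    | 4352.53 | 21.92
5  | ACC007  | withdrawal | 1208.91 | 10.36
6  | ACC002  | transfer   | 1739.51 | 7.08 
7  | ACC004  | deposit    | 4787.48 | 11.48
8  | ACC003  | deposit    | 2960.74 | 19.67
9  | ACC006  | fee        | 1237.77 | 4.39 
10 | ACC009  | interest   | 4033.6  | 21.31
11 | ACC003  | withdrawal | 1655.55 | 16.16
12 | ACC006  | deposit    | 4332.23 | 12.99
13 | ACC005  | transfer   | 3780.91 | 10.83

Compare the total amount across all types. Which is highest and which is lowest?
SELECT type, SUM(amount)
FROM transactions
GROUP BY type
ORDER BY SUM(amount)

All groups:
  fee: 1237.77
  withdrawal: 2864.46
  payment: 4352.53
  transfer: 5520.42
  interest: 7312.36
  deposit: 17042.13

Highest: deposit (17042.13)
Lowest: fee (1237.77)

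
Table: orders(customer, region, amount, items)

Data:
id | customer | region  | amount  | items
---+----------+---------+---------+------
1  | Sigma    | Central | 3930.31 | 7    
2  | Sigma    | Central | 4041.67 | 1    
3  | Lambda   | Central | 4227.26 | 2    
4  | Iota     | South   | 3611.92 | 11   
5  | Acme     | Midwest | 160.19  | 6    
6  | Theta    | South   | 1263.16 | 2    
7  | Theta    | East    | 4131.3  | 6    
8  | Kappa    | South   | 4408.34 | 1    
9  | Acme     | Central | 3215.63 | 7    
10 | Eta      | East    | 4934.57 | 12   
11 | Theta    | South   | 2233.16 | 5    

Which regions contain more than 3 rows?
SELECT region, COUNT(*) as cnt
FROM orders
GROUP BY region
HAVING COUNT(*) > 3

Result:
  Central: 4
  South: 4

Note: HAVING filters groups after aggregation, WHERE filters rows before.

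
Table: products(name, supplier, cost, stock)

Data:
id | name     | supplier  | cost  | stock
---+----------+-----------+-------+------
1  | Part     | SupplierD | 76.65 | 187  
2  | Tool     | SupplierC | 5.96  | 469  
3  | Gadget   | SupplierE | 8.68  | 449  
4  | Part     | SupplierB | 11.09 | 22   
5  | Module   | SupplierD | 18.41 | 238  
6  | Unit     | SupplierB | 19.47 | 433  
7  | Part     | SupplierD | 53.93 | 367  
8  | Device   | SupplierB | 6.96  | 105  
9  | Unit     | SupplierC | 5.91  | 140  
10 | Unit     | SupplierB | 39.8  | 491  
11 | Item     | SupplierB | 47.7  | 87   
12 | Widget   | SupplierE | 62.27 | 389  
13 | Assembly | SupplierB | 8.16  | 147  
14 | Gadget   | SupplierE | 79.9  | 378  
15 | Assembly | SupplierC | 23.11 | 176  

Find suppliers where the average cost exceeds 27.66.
SELECT supplier, AVG(cost)
FROM products
GROUP BY supplier
HAVING AVG(cost) > 27.66

Result:
  SupplierD: avg=49.66
  SupplierE: avg=50.28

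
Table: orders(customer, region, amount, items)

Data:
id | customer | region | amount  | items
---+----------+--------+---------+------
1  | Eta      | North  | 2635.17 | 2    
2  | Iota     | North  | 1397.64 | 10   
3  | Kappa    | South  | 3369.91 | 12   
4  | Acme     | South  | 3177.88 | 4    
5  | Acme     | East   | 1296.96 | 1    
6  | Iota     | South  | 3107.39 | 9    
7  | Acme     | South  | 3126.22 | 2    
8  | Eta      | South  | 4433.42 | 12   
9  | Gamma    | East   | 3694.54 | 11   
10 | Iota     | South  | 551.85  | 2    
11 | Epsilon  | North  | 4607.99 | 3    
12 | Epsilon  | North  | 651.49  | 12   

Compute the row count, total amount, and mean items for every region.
SELECT region,
       COUNT(*) as cnt,
       SUM(amount) as total_amount,
       AVG(items) as avg_items
FROM orders
GROUP BY region

Result:
  East: 2 records, 4991.50 total amount, 6.00 avg items
  North: 4 records, 9292.29 total amount, 6.75 avg items
  South: 6 records, 17766.67 total amount, 6.83 avg items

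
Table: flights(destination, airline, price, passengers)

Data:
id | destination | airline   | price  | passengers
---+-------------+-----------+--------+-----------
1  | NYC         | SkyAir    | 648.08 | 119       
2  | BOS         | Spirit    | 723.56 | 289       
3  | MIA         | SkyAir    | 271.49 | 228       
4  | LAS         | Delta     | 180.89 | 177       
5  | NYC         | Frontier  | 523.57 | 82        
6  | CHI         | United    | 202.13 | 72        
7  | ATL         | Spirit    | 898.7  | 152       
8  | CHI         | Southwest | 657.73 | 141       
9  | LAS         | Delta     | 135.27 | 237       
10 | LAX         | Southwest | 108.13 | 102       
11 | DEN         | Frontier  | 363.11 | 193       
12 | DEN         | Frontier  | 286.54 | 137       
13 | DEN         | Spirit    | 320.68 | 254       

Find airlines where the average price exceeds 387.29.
SELECT airline, AVG(price)
FROM flights
GROUP BY airline
HAVING AVG(price) > 387.29

Result:
  Frontier: avg=391.07
  SkyAir: avg=459.79
  Spirit: avg=647.65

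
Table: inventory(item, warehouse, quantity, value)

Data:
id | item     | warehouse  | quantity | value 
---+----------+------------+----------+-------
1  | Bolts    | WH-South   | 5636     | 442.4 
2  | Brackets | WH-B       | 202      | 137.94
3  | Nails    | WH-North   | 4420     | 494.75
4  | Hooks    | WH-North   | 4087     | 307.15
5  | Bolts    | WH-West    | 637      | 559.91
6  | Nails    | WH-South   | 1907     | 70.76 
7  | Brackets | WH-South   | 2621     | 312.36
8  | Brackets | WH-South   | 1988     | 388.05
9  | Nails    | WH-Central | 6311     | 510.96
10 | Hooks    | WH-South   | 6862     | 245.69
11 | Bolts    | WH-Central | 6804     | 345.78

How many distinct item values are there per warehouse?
SELECT warehouse, COUNT(DISTINCT item)
FROM inventory
GROUP BY warehouse

Result:
  WH-B: 1 distinct
  WH-Central: 2 distinct
  WH-North: 2 distinct
  WH-South: 4 distinct
  WH-West: 1 distinct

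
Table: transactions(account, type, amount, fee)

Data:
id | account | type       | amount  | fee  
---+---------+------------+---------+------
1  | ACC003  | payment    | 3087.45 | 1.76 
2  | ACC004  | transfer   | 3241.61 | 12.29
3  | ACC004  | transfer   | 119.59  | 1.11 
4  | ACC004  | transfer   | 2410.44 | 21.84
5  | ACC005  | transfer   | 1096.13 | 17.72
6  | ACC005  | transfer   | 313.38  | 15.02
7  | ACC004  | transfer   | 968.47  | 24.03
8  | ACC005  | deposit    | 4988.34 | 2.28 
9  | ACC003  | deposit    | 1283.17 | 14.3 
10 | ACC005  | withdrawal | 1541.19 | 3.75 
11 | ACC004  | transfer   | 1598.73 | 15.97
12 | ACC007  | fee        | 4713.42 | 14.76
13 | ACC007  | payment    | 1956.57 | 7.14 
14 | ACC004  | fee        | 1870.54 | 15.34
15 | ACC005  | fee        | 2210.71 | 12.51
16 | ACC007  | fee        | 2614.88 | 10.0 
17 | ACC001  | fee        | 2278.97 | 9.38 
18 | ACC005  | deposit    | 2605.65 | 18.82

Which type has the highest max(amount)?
SELECT type, MAX(amount) as val
FROM transactions
GROUP BY type
ORDER BY val DESC
LIMIT 1

Result: deposit with max(amount) = 4988.34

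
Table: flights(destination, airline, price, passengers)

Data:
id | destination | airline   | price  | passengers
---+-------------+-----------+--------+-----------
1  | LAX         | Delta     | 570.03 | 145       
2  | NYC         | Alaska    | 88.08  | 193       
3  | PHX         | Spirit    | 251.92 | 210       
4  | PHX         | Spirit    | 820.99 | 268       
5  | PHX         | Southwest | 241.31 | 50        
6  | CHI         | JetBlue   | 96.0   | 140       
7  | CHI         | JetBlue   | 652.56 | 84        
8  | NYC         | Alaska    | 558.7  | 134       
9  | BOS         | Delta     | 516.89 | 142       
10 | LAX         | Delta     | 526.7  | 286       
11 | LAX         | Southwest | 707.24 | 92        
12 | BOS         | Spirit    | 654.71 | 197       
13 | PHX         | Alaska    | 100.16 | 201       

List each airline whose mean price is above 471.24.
SELECT airline, AVG(price)
FROM flights
GROUP BY airline
HAVING AVG(price) > 471.24

Result:
  Delta: avg=537.87
  Southwest: avg=474.28
  Spirit: avg=575.87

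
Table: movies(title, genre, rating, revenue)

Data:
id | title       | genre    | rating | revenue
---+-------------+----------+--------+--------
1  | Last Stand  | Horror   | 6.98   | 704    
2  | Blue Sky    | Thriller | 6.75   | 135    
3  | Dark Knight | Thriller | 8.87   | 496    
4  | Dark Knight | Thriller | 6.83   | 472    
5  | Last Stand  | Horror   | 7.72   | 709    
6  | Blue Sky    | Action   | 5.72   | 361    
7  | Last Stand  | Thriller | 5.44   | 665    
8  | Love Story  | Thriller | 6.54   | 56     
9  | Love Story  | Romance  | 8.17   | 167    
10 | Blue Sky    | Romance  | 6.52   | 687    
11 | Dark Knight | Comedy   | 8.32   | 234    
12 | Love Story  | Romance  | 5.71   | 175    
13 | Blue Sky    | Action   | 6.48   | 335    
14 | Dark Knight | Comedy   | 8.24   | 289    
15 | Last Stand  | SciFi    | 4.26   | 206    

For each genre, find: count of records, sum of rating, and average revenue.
SELECT genre,
       COUNT(*) as cnt,
       SUM(rating) as total_rating,
       AVG(revenue) as avg_revenue
FROM movies
GROUP BY genre

Result:
  Action: 2 records, 12.20 total rating, 348.00 avg revenue
  Comedy: 2 records, 16.56 total rating, 261.50 avg revenue
  Horror: 2 records, 14.70 total rating, 706.50 avg revenue
  Romance: 3 records, 20.40 total rating, 343.00 avg revenue
  SciFi: 1 records, 4.26 total rating, 206.00 avg revenue
  Thriller: 5 records, 34.43 total rating, 364.80 avg revenue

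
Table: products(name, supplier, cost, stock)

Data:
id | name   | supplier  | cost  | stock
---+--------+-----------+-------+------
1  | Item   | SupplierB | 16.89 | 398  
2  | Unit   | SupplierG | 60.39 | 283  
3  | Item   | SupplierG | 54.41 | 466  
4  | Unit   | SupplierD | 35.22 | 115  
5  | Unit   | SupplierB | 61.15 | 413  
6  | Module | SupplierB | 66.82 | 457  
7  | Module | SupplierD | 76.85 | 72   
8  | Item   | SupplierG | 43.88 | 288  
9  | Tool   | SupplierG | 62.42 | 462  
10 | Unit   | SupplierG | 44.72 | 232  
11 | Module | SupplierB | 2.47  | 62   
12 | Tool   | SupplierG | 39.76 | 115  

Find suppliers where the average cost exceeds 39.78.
SELECT supplier, AVG(cost)
FROM products
GROUP BY supplier
HAVING AVG(cost) > 39.78

Result:
  SupplierD: avg=56.04
  SupplierG: avg=50.93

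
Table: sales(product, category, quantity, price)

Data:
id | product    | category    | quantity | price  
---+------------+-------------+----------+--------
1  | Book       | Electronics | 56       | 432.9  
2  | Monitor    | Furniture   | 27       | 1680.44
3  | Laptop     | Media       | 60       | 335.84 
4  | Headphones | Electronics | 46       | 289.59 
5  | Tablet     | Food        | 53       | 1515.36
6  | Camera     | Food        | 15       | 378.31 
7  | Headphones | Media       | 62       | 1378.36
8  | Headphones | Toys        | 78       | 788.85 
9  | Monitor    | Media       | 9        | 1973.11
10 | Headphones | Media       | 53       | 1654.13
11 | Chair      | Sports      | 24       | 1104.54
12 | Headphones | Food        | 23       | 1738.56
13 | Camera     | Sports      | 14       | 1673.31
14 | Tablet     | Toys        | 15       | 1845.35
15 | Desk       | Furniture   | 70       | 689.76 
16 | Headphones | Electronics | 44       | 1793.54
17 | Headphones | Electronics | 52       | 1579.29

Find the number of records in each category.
SELECT category, COUNT(*) as count
FROM sales
GROUP BY category

Result:
  Electronics: 4
  Food: 3
  Furniture: 2
  Media: 4
  Sports: 2
  Toys: 2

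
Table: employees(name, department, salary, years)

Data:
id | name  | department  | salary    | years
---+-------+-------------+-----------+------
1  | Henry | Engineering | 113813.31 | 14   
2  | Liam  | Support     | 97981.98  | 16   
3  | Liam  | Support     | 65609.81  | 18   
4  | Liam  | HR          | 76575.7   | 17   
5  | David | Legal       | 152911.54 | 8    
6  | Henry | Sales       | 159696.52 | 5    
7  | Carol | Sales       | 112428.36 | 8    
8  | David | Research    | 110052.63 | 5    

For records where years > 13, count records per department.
SELECT department, COUNT(*)
FROM employees
WHERE years > 13
GROUP BY department

Note: WHERE filters rows before grouping.

Result:
  Engineering: 1
  HR: 1
  Support: 2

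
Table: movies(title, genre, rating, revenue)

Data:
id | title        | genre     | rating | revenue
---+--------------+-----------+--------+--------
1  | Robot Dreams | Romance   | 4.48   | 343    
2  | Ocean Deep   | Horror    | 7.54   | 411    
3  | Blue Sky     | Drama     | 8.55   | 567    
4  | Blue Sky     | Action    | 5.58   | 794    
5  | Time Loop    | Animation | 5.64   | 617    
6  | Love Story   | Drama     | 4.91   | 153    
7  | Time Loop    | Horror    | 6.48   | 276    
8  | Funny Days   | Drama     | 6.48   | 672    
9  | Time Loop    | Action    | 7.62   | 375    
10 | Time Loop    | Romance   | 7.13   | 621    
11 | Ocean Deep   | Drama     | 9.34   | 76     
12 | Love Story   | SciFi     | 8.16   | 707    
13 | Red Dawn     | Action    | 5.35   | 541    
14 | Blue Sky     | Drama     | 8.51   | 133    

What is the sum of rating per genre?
SELECT genre, SUM(rating) as result
FROM movies
GROUP BY genre

Result:
  Action: 18.55
  Animation: 5.64
  Drama: 37.79
  Horror: 14.02
  Romance: 11.61
  SciFi: 8.16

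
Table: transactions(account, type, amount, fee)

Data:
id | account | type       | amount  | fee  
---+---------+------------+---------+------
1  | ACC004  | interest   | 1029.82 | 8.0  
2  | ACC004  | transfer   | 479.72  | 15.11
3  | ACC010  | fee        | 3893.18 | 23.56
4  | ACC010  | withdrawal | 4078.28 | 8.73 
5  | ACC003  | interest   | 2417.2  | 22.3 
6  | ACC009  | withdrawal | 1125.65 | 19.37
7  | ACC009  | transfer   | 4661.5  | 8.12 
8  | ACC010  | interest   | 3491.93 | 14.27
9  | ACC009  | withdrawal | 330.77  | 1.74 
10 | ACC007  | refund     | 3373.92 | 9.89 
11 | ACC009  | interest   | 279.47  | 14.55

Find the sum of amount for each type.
SELECT type, SUM(amount) as result
FROM transactions
GROUP BY type

Result:
  fee: 3893.18
  interest: 7218.42
  refund: 3373.92
  transfer: 5141.22
  withdrawal: 5534.70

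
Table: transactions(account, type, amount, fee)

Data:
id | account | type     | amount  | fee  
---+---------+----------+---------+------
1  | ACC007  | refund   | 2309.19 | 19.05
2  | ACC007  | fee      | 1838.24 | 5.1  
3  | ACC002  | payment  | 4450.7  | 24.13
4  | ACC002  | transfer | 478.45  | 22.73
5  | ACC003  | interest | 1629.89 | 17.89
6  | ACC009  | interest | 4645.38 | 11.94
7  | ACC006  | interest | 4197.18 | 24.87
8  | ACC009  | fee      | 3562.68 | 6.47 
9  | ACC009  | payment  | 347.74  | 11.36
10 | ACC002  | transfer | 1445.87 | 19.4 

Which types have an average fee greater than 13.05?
SELECT type, AVG(fee)
FROM transactions
GROUP BY type
HAVING AVG(fee) > 13.05

Result:
  interest: avg=18.23
  payment: avg=17.75
  refund: avg=19.05
  transfer: avg=21.07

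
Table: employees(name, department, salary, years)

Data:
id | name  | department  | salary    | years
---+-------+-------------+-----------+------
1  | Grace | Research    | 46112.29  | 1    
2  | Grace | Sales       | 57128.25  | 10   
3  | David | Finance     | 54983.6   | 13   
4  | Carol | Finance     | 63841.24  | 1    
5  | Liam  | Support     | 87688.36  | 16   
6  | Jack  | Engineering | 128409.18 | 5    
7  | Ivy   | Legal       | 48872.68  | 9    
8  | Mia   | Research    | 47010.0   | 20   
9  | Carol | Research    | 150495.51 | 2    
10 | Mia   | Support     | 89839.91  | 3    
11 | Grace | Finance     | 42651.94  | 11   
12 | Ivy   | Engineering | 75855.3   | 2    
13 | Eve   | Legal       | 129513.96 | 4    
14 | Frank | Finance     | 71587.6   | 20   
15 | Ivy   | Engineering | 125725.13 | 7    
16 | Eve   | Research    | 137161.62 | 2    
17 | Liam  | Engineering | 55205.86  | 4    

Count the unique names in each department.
SELECT department, COUNT(DISTINCT name)
FROM employees
GROUP BY department

Result:
  Engineering: 3 distinct
  Finance: 4 distinct
  Legal: 2 distinct
  Research: 4 distinct
  Sales: 1 distinct
  Support: 2 distinct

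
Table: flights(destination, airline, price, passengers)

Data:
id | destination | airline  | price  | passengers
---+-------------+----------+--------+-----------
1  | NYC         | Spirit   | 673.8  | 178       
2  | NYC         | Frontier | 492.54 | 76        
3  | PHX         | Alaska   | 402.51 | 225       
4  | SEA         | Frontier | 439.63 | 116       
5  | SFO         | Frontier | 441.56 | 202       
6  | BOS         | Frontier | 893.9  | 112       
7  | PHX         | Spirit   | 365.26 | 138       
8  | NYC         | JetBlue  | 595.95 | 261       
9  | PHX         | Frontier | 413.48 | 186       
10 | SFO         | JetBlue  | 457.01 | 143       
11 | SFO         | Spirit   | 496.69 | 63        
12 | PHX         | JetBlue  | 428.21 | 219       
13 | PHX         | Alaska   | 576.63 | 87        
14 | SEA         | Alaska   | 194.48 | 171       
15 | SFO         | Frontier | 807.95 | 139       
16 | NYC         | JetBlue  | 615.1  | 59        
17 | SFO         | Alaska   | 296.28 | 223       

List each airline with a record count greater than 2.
SELECT airline, COUNT(*) as cnt
FROM flights
GROUP BY airline
HAVING COUNT(*) > 2

Result:
  Alaska: 4
  Frontier: 6
  JetBlue: 4
  Spirit: 3

Note: HAVING filters groups after aggregation, WHERE filters rows before.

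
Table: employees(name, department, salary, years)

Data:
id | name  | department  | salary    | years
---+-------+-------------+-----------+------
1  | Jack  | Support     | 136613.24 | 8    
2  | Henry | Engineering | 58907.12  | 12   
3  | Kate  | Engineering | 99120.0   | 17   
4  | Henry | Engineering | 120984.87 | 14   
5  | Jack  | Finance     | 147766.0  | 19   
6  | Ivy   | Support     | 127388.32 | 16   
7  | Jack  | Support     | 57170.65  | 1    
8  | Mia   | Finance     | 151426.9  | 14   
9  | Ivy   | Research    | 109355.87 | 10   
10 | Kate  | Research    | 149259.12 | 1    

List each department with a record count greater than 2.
SELECT department, COUNT(*) as cnt
FROM employees
GROUP BY department
HAVING COUNT(*) > 2

Result:
  Engineering: 3
  Support: 3

Note: HAVING filters groups after aggregation, WHERE filters rows before.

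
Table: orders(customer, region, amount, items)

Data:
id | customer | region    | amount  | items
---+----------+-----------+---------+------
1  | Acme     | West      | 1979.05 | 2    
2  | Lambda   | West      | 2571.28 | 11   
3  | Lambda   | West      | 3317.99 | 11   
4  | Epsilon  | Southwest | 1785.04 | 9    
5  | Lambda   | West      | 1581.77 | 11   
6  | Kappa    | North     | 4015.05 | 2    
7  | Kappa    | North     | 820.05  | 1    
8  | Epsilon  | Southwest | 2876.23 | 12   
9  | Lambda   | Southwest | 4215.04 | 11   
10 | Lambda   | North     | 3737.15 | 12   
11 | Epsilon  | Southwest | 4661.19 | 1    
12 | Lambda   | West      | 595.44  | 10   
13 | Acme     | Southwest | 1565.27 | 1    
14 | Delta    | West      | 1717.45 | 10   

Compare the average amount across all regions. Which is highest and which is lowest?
SELECT region, AVG(amount)
FROM orders
GROUP BY region
ORDER BY AVG(amount)

All groups:
  West: 1960.50
  North: 2857.42
  Southwest: 3020.55

Highest: Southwest (3020.55)
Lowest: West (1960.50)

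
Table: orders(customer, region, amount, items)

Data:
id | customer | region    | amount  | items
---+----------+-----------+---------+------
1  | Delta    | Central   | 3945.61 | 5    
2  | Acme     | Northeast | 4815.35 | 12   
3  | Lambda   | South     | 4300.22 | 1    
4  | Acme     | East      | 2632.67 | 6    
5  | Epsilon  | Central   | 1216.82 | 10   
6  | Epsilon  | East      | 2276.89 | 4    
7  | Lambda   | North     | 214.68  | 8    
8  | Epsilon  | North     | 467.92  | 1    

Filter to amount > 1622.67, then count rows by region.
SELECT region, COUNT(*)
FROM orders
WHERE amount > 1622.67
GROUP BY region

Note: WHERE filters rows before grouping.

Result:
  Central: 1
  East: 2
  Northeast: 1
  South: 1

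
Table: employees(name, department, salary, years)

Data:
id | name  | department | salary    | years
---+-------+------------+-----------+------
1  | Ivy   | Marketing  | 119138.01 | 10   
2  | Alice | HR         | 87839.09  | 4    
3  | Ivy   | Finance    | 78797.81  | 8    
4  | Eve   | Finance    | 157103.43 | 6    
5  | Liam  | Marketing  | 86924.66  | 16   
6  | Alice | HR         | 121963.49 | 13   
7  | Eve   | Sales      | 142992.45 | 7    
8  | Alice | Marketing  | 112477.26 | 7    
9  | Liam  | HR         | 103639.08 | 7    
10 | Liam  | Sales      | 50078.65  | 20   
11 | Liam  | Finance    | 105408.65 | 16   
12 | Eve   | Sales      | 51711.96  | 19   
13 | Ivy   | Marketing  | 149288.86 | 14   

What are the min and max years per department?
SELECT department, MIN(years), MAX(years)
FROM employees
GROUP BY department

Result:
  Finance: min=6, max=16
  HR: min=4, max=13
  Marketing: min=7, max=16
  Sales: min=7, max=20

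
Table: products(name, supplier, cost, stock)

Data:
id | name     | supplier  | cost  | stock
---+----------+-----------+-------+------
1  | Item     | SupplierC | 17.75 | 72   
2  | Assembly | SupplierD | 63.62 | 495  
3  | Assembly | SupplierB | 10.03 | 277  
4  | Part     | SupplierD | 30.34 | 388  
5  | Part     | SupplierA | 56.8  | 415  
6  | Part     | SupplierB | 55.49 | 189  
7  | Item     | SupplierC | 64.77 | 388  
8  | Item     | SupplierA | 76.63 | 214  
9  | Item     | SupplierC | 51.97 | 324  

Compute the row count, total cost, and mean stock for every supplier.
SELECT supplier,
       COUNT(*) as cnt,
       SUM(cost) as total_cost,
       AVG(stock) as avg_stock
FROM products
GROUP BY supplier

Result:
  SupplierA: 2 records, 133.43 total cost, 314.50 avg stock
  SupplierB: 2 records, 65.52 total cost, 233.00 avg stock
  SupplierC: 3 records, 134.49 total cost, 261.33 avg stock
  SupplierD: 2 records, 93.96 total cost, 441.50 avg stock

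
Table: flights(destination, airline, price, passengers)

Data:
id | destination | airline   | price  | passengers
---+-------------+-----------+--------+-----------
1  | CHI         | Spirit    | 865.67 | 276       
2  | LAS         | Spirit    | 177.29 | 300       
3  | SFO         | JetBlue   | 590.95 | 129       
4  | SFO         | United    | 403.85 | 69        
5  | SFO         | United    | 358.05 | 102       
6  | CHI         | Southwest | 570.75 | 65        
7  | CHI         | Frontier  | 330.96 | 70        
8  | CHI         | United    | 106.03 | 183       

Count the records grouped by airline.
SELECT airline, COUNT(*) as count
FROM flights
GROUP BY airline

Result:
  Frontier: 1
  JetBlue: 1
  Southwest: 1
  Spirit: 2
  United: 3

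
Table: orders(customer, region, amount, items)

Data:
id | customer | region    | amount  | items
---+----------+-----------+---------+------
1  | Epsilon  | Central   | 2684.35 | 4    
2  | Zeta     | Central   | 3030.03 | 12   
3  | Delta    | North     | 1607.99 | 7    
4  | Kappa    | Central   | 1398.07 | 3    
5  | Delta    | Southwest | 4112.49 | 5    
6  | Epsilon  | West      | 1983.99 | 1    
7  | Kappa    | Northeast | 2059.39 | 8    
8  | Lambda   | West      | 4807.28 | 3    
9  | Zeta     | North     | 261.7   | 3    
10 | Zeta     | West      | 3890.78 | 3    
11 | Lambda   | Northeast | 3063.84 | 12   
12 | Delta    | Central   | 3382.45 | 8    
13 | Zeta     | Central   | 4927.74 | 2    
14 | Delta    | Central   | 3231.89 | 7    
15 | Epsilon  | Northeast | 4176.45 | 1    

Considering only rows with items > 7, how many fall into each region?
SELECT region, COUNT(*)
FROM orders
WHERE items > 7
GROUP BY region

Note: WHERE filters rows before grouping.

Result:
  Central: 2
  Northeast: 2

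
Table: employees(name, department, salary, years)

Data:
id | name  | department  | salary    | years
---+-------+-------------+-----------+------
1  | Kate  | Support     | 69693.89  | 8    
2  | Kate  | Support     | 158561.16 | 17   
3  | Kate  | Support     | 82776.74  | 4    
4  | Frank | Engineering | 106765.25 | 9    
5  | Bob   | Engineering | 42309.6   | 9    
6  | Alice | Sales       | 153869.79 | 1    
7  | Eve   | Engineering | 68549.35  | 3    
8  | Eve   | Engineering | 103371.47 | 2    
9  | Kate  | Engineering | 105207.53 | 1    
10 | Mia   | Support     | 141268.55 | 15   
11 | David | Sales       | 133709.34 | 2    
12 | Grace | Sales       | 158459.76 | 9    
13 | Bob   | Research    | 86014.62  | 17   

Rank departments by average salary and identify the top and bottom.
SELECT department, AVG(salary)
FROM employees
GROUP BY department
ORDER BY AVG(salary)

All groups:
  Engineering: 85240.64
  Research: 86014.62
  Support: 113075.09
  Sales: 148679.63

Highest: Sales (148679.63)
Lowest: Engineering (85240.64)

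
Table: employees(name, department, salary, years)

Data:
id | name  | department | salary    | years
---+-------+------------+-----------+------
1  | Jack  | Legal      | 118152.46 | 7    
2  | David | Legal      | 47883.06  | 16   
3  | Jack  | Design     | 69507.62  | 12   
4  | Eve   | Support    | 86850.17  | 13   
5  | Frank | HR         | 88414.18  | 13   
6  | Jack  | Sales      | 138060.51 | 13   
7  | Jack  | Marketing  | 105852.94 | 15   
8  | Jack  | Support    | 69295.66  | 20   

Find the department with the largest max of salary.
SELECT department, MAX(salary) as val
FROM employees
GROUP BY department
ORDER BY val DESC
LIMIT 1

Result: Sales with max(salary) = 138060.51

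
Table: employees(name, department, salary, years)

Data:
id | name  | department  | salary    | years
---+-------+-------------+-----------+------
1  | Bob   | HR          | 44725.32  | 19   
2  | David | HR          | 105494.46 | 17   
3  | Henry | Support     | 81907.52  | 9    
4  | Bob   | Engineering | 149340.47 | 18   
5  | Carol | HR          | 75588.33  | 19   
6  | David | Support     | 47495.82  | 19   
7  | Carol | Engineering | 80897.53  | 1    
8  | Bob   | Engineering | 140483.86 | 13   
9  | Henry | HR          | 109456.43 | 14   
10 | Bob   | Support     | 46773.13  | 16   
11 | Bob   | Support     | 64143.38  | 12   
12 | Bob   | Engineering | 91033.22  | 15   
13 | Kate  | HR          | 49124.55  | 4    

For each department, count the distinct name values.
SELECT department, COUNT(DISTINCT name)
FROM employees
GROUP BY department

Result:
  Engineering: 2 distinct
  HR: 5 distinct
  Support: 3 distinct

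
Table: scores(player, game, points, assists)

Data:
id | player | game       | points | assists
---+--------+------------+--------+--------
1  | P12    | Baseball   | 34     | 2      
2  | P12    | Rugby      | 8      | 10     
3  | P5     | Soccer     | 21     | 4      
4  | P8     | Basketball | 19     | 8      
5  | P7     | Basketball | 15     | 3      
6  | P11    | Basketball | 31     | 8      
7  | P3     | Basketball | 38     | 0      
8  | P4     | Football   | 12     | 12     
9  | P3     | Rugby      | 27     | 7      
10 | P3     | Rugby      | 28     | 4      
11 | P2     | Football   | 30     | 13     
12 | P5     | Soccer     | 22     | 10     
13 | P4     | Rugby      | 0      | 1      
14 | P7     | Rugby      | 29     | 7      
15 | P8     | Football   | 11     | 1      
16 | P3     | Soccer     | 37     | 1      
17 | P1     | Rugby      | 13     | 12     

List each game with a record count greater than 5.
SELECT game, COUNT(*) as cnt
FROM scores
GROUP BY game
HAVING COUNT(*) > 5

Result:
  Rugby: 6

Note: HAVING filters groups after aggregation, WHERE filters rows before.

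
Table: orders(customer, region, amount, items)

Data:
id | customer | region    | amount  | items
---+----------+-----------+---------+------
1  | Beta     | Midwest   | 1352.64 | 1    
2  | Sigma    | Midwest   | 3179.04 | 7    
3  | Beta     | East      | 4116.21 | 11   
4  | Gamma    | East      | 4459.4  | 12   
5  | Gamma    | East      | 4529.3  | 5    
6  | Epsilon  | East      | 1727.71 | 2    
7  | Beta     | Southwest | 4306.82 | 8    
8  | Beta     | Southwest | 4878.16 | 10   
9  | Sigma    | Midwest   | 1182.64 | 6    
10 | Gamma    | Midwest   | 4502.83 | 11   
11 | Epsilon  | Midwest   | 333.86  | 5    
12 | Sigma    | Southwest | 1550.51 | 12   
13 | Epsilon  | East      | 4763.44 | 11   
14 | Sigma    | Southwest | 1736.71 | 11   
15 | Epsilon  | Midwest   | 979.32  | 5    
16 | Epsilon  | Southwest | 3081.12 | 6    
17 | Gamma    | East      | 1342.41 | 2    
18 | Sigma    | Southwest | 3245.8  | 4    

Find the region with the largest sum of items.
SELECT region, SUM(items) as val
FROM orders
GROUP BY region
ORDER BY val DESC
LIMIT 1

Result: Southwest with sum(items) = 51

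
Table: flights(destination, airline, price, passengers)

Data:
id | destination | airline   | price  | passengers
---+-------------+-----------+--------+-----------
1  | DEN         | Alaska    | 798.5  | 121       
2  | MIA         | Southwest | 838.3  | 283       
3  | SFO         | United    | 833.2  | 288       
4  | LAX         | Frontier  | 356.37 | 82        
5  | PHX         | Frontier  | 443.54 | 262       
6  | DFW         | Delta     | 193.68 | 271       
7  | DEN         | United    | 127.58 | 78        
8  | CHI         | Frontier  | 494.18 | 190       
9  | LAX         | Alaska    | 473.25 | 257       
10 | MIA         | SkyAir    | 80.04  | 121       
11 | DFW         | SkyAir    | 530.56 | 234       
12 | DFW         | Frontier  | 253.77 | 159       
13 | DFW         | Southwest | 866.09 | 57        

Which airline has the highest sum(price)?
SELECT airline, SUM(price) as val
FROM flights
GROUP BY airline
ORDER BY val DESC
LIMIT 1

Result: Southwest with sum(price) = 1704.39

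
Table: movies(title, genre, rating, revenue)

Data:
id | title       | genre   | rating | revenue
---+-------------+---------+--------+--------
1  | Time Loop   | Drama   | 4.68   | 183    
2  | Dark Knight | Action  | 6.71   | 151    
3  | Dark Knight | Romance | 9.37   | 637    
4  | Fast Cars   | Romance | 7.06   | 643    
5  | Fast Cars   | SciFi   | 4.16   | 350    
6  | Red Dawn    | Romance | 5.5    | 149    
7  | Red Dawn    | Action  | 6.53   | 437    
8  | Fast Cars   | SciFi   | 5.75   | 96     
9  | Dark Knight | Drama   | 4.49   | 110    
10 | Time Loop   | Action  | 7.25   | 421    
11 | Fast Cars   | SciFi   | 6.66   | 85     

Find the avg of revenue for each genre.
SELECT genre, AVG(revenue) as result
FROM movies
GROUP BY genre

Result:
  Action: 336.33
  Drama: 146.50
  Romance: 476.33
  SciFi: 177.00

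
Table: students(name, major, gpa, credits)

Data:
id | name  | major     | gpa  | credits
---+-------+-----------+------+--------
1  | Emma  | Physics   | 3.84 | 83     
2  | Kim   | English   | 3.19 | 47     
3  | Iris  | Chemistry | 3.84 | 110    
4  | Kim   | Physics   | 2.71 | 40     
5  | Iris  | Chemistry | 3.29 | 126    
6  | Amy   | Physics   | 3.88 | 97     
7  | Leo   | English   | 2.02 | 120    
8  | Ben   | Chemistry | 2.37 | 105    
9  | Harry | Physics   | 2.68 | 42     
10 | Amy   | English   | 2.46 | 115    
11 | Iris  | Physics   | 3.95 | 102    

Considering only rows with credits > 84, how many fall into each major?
SELECT major, COUNT(*)
FROM students
WHERE credits > 84
GROUP BY major

Note: WHERE filters rows before grouping.

Result:
  Chemistry: 3
  English: 2
  Physics: 2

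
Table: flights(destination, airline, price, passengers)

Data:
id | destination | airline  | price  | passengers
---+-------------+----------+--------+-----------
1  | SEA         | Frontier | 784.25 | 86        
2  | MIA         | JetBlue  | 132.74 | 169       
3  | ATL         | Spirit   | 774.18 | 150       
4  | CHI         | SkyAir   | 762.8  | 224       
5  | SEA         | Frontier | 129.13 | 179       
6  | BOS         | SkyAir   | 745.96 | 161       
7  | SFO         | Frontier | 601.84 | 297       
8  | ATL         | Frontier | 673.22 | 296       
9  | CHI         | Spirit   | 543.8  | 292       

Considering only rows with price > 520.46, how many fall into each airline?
SELECT airline, COUNT(*)
FROM flights
WHERE price > 520.46
GROUP BY airline

Note: WHERE filters rows before grouping.

Result:
  Frontier: 3
  SkyAir: 2
  Spirit: 2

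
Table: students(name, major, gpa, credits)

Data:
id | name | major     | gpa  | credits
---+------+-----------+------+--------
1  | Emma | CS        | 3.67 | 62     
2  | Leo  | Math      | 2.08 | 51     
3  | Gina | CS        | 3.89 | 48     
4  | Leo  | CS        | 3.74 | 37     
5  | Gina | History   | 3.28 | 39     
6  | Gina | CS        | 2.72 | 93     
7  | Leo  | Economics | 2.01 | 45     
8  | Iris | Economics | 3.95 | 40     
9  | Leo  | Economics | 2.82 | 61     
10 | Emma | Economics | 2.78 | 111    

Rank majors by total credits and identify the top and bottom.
SELECT major, SUM(credits)
FROM students
GROUP BY major
ORDER BY SUM(credits)

All groups:
  History: 39
  Math: 51
  CS: 240
  Economics: 257

Highest: Economics (257)
Lowest: History (39)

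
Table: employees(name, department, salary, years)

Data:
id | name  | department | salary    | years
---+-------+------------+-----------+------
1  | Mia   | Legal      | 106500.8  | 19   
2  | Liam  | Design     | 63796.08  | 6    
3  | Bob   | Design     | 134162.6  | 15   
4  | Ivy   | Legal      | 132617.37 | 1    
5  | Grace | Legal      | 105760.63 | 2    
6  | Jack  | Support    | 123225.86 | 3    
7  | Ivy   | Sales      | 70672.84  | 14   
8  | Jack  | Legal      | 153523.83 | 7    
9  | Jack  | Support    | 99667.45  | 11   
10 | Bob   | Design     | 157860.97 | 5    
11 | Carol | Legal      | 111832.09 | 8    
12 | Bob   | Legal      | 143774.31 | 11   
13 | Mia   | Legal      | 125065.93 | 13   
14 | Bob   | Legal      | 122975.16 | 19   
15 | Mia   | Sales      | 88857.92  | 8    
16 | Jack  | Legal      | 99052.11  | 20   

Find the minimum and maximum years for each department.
SELECT department, MIN(years), MAX(years)
FROM employees
GROUP BY department

Result:
  Design: min=5, max=15
  Legal: min=1, max=20
  Sales: min=8, max=14
  Support: min=3, max=11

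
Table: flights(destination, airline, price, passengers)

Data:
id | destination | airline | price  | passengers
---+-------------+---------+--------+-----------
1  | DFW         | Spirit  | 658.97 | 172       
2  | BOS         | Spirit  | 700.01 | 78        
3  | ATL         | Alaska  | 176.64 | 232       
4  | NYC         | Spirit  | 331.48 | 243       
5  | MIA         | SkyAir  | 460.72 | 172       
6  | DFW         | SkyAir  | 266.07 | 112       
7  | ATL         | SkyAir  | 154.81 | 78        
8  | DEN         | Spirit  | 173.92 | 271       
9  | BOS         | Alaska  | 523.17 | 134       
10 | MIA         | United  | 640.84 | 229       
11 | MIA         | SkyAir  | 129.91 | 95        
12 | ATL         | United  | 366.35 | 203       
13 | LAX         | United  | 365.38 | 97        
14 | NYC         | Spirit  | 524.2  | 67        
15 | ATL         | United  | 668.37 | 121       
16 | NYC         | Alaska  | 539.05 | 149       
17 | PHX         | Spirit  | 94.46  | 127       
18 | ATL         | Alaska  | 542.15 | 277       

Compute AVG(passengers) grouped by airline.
SELECT airline, AVG(passengers) as result
FROM flights
GROUP BY airline

Result:
  Alaska: 198.00
  SkyAir: 114.25
  Spirit: 159.67
  United: 162.50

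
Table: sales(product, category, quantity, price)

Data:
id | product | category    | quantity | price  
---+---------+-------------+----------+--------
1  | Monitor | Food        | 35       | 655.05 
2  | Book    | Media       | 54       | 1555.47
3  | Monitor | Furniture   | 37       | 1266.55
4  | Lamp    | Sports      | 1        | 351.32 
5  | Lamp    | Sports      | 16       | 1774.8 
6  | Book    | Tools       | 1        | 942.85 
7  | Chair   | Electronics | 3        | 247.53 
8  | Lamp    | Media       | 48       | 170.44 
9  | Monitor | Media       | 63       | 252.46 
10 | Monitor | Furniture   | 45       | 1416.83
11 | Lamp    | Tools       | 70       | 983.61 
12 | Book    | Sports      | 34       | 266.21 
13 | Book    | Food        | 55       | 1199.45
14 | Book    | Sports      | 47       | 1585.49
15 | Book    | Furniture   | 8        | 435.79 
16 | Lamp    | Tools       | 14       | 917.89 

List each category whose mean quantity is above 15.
SELECT category, AVG(quantity)
FROM sales
GROUP BY category
HAVING AVG(quantity) > 15

Result:
  Food: avg=45.00
  Furniture: avg=30.00
  Media: avg=55.00
  Sports: avg=24.50
  Tools: avg=28.33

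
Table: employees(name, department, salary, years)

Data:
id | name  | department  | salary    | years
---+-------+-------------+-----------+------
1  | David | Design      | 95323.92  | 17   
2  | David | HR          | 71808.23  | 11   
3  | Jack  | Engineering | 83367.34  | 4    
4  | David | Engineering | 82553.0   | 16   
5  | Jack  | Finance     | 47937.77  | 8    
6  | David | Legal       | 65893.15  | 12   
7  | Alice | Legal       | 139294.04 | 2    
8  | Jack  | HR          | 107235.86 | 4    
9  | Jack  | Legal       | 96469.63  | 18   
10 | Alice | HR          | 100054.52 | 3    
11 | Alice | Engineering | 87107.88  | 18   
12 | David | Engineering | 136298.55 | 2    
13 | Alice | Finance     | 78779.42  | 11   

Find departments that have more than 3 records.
SELECT department, COUNT(*) as cnt
FROM employees
GROUP BY department
HAVING COUNT(*) > 3

Result:
  Engineering: 4

Note: HAVING filters groups after aggregation, WHERE filters rows before.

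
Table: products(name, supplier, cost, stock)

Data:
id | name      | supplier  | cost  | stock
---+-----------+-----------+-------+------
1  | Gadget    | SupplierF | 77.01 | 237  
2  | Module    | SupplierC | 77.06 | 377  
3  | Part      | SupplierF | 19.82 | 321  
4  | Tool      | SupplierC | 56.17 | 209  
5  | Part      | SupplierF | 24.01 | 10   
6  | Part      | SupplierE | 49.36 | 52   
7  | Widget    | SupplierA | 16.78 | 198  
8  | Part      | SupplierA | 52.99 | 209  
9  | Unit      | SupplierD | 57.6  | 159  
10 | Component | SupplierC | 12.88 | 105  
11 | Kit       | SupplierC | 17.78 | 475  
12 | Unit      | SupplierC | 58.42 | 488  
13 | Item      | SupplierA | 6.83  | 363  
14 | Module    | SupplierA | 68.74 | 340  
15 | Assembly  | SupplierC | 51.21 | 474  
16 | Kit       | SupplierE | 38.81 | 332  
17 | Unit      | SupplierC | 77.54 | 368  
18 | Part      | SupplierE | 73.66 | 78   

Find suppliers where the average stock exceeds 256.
SELECT supplier, AVG(stock)
FROM products
GROUP BY supplier
HAVING AVG(stock) > 256

Result:
  SupplierA: avg=277.50
  SupplierC: avg=356.57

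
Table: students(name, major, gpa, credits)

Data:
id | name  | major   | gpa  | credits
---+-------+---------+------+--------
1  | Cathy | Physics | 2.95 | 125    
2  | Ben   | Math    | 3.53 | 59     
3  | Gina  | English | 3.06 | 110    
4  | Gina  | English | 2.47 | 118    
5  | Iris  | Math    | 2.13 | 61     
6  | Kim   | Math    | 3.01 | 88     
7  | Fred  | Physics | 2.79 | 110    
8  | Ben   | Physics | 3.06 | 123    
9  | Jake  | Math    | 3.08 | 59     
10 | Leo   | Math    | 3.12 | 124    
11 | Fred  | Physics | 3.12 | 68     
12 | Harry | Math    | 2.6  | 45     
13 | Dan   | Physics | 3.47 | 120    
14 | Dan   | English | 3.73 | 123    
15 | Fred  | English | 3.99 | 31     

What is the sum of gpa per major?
SELECT major, SUM(gpa) as result
FROM students
GROUP BY major

Result:
  English: 13.25
  Math: 17.47
  Physics: 15.39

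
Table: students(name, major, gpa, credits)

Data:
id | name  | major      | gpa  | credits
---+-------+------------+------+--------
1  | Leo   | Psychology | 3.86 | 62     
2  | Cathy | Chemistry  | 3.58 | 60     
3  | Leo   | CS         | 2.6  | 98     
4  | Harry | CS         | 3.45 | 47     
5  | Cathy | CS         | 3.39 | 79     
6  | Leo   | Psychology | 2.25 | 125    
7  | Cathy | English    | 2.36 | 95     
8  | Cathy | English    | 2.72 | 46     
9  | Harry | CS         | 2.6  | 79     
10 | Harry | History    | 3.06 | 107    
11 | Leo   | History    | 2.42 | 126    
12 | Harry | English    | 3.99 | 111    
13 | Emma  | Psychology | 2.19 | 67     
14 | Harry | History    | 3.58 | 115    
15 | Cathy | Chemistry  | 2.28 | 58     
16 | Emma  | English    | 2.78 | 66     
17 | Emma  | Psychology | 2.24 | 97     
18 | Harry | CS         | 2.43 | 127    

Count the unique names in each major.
SELECT major, COUNT(DISTINCT name)
FROM students
GROUP BY major

Result:
  CS: 3 distinct
  Chemistry: 1 distinct
  English: 3 distinct
  History: 2 distinct
  Psychology: 2 distinct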